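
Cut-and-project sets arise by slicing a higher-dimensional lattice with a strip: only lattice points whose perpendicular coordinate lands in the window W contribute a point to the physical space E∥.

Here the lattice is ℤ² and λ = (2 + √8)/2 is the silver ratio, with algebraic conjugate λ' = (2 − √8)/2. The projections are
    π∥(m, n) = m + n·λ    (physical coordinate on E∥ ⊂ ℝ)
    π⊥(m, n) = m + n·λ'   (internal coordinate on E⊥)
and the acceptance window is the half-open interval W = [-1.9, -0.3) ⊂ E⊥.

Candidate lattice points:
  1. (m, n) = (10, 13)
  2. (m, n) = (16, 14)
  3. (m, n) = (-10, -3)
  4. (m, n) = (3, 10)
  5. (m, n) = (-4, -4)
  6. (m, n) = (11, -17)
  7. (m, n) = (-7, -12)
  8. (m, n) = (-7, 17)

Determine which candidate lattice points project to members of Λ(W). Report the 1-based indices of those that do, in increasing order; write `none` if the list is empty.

Compute λ' = (2−√8)/2 = -0.4142, so π⊥(m,n) = m -0.4142·n.
candidate 1: (m,n)=(10,13) → π∥ = 10+13·λ ≈ 41.3848, π⊥ = 10+13·λ' ≈ 4.6152 ∉ [-1.9, -0.3) ⇒ out
candidate 2: (m,n)=(16,14) → π∥ = 16+14·λ ≈ 49.7990, π⊥ = 16+14·λ' ≈ 10.2010 ∉ [-1.9, -0.3) ⇒ out
candidate 3: (m,n)=(-10,-3) → π∥ = -10-3·λ ≈ -17.2426, π⊥ = -10-3·λ' ≈ -8.7574 ∉ [-1.9, -0.3) ⇒ out
candidate 4: (m,n)=(3,10) → π∥ = 3+10·λ ≈ 27.1421, π⊥ = 3+10·λ' ≈ -1.1421 ∈ [-1.9, -0.3) ⇒ IN Λ
candidate 5: (m,n)=(-4,-4) → π∥ = -4-4·λ ≈ -13.6569, π⊥ = -4-4·λ' ≈ -2.3431 ∉ [-1.9, -0.3) ⇒ out
candidate 6: (m,n)=(11,-17) → π∥ = 11-17·λ ≈ -30.0416, π⊥ = 11-17·λ' ≈ 18.0416 ∉ [-1.9, -0.3) ⇒ out
candidate 7: (m,n)=(-7,-12) → π∥ = -7-12·λ ≈ -35.9706, π⊥ = -7-12·λ' ≈ -2.0294 ∉ [-1.9, -0.3) ⇒ out
candidate 8: (m,n)=(-7,17) → π∥ = -7+17·λ ≈ 34.0416, π⊥ = -7+17·λ' ≈ -14.0416 ∉ [-1.9, -0.3) ⇒ out

4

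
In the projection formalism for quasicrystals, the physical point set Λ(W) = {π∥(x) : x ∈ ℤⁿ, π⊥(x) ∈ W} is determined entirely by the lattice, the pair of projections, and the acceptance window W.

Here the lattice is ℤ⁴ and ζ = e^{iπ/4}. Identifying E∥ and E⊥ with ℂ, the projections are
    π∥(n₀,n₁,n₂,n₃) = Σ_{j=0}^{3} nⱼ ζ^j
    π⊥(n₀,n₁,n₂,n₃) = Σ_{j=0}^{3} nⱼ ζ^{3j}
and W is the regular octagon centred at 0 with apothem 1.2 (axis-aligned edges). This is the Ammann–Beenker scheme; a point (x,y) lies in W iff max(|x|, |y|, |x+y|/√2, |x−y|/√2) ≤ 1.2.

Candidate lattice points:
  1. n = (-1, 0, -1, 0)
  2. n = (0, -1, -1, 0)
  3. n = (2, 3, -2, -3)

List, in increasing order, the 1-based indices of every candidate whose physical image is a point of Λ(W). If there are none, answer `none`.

Internal map: ζ^{3j} for j=0..3 gives (1,0), (−√2/2,√2/2), (0,−1), (√2/2,√2/2).
#1 (-1, 0, -1, 0): internal (-1.00000, 1.00000); octagon support 1.41421 vs apothem 1.2 → ∉ W
#2 (0, -1, -1, 0): internal (0.70711, 0.29289); octagon support 0.70711 vs apothem 1.2 → ∈ W
#3 (2, 3, -2, -3): internal (-2.24264, 2.00000); octagon support 3.00000 vs apothem 1.2 → ∉ W

2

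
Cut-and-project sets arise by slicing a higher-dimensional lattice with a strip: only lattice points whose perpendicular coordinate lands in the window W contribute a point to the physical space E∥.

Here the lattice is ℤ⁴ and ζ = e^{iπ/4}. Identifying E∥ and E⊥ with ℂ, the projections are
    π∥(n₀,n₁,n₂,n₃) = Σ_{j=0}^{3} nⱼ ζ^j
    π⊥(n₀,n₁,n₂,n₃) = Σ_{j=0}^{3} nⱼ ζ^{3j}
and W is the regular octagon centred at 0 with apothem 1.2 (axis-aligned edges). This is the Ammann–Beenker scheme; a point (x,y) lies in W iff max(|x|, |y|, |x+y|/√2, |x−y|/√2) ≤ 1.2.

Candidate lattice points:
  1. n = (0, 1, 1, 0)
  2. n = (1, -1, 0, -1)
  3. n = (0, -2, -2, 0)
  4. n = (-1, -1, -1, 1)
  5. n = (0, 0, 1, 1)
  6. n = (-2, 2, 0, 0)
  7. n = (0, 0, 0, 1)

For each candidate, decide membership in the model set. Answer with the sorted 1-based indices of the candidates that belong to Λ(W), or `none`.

1, 4, 5, 7

With ζ = e^{iπ/4} the internal vectors are ζ^0,ζ^3,ζ^6,ζ^9.
candidate 1: n = (0, 1, 1, 0) → π⊥ ≈ (-0.70711, -0.29289); max(|x|,|y|,|x±y|/√2) = 0.70711 ≤ 1.2 ⇒ ∈ W
candidate 2: n = (1, -1, 0, -1) → π⊥ ≈ (+1.00000, -1.41421); max(|x|,|y|,|x±y|/√2) = 1.70711 > 1.2 ⇒ ∉ W
candidate 3: n = (0, -2, -2, 0) → π⊥ ≈ (+1.41421, +0.58579); max(|x|,|y|,|x±y|/√2) = 1.41421 > 1.2 ⇒ ∉ W
candidate 4: n = (-1, -1, -1, 1) → π⊥ ≈ (+0.41421, +1.00000); max(|x|,|y|,|x±y|/√2) = 1.00000 ≤ 1.2 ⇒ ∈ W
candidate 5: n = (0, 0, 1, 1) → π⊥ ≈ (+0.70711, -0.29289); max(|x|,|y|,|x±y|/√2) = 0.70711 ≤ 1.2 ⇒ ∈ W
candidate 6: n = (-2, 2, 0, 0) → π⊥ ≈ (-3.41421, +1.41421); max(|x|,|y|,|x±y|/√2) = 3.41421 > 1.2 ⇒ ∉ W
candidate 7: n = (0, 0, 0, 1) → π⊥ ≈ (+0.70711, +0.70711); max(|x|,|y|,|x±y|/√2) = 1.00000 ≤ 1.2 ⇒ ∈ W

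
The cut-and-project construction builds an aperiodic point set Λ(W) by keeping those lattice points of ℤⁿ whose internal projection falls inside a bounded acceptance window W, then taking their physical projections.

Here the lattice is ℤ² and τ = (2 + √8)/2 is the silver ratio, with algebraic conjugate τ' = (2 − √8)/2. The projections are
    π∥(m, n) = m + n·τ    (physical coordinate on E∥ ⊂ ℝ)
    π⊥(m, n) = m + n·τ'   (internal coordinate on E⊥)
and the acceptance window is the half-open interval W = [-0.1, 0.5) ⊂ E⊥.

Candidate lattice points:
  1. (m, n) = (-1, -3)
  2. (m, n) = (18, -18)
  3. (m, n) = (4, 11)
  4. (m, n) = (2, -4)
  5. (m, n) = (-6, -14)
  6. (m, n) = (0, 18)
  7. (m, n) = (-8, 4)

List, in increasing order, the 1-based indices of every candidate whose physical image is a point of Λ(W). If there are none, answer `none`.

τ' = (2−√8)/2 ≈ -0.41421.
candidate 1: (m,n)=(-1,-3) → π∥ = -1-3·τ ≈ -8.24264, π⊥ = -1-3·τ' ≈ 0.24264 ∈ [-0.1, 0.5) ⇒ IN Λ
candidate 2: (m,n)=(18,-18) → π∥ = 18-18·τ ≈ -25.45584, π⊥ = 18-18·τ' ≈ 25.45584 ∉ [-0.1, 0.5) ⇒ out
candidate 3: (m,n)=(4,11) → π∥ = 4+11·τ ≈ 30.55635, π⊥ = 4+11·τ' ≈ -0.55635 ∉ [-0.1, 0.5) ⇒ out
candidate 4: (m,n)=(2,-4) → π∥ = 2-4·τ ≈ -7.65685, π⊥ = 2-4·τ' ≈ 3.65685 ∉ [-0.1, 0.5) ⇒ out
candidate 5: (m,n)=(-6,-14) → π∥ = -6-14·τ ≈ -39.79899, π⊥ = -6-14·τ' ≈ -0.20101 ∉ [-0.1, 0.5) ⇒ out
candidate 6: (m,n)=(0,18) → π∥ = 0+18·τ ≈ 43.45584, π⊥ = 0+18·τ' ≈ -7.45584 ∉ [-0.1, 0.5) ⇒ out
candidate 7: (m,n)=(-8,4) → π∥ = -8+4·τ ≈ 1.65685, π⊥ = -8+4·τ' ≈ -9.65685 ∉ [-0.1, 0.5) ⇒ out

1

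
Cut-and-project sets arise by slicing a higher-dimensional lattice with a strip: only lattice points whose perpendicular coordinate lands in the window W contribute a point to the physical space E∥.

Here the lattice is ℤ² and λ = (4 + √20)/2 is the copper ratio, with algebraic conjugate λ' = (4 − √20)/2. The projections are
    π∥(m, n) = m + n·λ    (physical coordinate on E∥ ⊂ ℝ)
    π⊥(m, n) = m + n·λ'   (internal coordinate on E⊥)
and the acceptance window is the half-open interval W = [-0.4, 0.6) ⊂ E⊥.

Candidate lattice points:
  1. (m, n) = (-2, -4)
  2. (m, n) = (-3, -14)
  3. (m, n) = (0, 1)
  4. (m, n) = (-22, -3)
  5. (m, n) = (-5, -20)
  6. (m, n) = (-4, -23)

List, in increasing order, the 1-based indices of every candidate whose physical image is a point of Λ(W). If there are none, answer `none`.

Compute λ' = (4−√20)/2 = -0.23607, so π⊥(m,n) = m -0.23607·n.
[1] lift (-2,-4): star map gives -1.05573; window check -0.4 ≤ -1.05573 < 0.6 is false → out
[2] lift (-3,-14): star map gives 0.30495; window check -0.4 ≤ 0.30495 < 0.6 is true → IN Λ
[3] lift (0,1): star map gives -0.23607; window check -0.4 ≤ -0.23607 < 0.6 is true → IN Λ
[4] lift (-22,-3): star map gives -21.29180; window check -0.4 ≤ -21.29180 < 0.6 is false → out
[5] lift (-5,-20): star map gives -0.27864; window check -0.4 ≤ -0.27864 < 0.6 is true → IN Λ
[6] lift (-4,-23): star map gives 1.42956; window check -0.4 ≤ 1.42956 < 0.6 is false → out

2, 3, 5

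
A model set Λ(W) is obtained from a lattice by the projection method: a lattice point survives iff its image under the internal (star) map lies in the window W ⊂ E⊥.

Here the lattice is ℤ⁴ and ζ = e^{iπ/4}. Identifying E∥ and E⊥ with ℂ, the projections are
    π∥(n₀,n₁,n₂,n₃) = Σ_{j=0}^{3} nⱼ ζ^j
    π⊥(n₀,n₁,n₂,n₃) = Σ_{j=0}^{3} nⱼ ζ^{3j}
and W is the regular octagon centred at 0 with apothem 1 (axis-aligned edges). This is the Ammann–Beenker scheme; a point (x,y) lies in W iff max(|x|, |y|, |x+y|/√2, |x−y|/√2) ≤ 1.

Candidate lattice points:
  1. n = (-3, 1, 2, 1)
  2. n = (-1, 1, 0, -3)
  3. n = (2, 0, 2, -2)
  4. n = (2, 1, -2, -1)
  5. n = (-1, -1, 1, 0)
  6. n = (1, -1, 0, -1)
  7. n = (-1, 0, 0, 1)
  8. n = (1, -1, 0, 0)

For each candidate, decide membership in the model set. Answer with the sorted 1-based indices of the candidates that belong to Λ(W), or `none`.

Internal map: ζ^{3j} for j=0..3 gives (1,0), (−√2/2,√2/2), (0,−1), (√2/2,√2/2).
#1 (-3, 1, 2, 1): internal (-3.000000, -0.585786); octagon support 3.000000 vs apothem 1 → ∉ W
#2 (-1, 1, 0, -3): internal (-3.828427, -1.414214); octagon support 3.828427 vs apothem 1 → ∉ W
#3 (2, 0, 2, -2): internal (0.585786, -3.414214); octagon support 3.414214 vs apothem 1 → ∉ W
#4 (2, 1, -2, -1): internal (0.585786, 2.000000); octagon support 2.000000 vs apothem 1 → ∉ W
#5 (-1, -1, 1, 0): internal (-0.292893, -1.707107); octagon support 1.707107 vs apothem 1 → ∉ W
#6 (1, -1, 0, -1): internal (1.000000, -1.414214); octagon support 1.707107 vs apothem 1 → ∉ W
#7 (-1, 0, 0, 1): internal (-0.292893, 0.707107); octagon support 0.707107 vs apothem 1 → ∈ W
#8 (1, -1, 0, 0): internal (1.707107, -0.707107); octagon support 1.707107 vs apothem 1 → ∉ W

7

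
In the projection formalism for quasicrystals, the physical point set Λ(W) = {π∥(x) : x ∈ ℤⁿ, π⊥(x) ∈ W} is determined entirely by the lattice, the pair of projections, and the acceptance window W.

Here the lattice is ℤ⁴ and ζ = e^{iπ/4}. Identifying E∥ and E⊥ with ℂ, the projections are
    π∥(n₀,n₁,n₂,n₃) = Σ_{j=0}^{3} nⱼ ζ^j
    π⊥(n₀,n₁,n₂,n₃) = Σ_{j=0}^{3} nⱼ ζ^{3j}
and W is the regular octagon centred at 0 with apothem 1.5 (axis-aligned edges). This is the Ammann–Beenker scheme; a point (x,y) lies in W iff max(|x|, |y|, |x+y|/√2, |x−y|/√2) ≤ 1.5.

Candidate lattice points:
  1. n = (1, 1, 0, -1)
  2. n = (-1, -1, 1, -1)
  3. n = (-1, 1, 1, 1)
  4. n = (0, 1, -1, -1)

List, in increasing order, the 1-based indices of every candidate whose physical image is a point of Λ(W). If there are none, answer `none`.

1, 3

With ζ = e^{iπ/4} the internal vectors are ζ^0,ζ^3,ζ^6,ζ^9.
candidate 1: n = (1, 1, 0, -1) → π⊥ ≈ (-0.41421, +0.00000); max(|x|,|y|,|x±y|/√2) = 0.41421 ≤ 1.5 ⇒ ∈ W
candidate 2: n = (-1, -1, 1, -1) → π⊥ ≈ (-1.00000, -2.41421); max(|x|,|y|,|x±y|/√2) = 2.41421 > 1.5 ⇒ ∉ W
candidate 3: n = (-1, 1, 1, 1) → π⊥ ≈ (-1.00000, +0.41421); max(|x|,|y|,|x±y|/√2) = 1.00000 ≤ 1.5 ⇒ ∈ W
candidate 4: n = (0, 1, -1, -1) → π⊥ ≈ (-1.41421, +1.00000); max(|x|,|y|,|x±y|/√2) = 1.70711 > 1.5 ⇒ ∉ W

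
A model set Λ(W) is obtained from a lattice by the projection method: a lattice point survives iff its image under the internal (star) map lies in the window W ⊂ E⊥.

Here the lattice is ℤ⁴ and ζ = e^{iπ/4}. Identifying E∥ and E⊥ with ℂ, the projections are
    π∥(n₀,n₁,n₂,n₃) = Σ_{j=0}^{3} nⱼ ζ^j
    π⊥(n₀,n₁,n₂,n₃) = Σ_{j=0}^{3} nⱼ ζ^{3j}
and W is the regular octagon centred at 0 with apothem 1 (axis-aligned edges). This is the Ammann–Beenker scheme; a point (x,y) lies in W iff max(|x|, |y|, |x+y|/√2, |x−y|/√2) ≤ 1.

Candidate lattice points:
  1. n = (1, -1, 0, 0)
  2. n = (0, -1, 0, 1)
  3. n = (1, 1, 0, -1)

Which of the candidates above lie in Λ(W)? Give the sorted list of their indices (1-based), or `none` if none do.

Internal map: ζ^{3j} for j=0..3 gives (1,0), (−√2/2,√2/2), (0,−1), (√2/2,√2/2).
candidate 1: n = (1, -1, 0, 0) → π⊥ ≈ (+1.707107, -0.707107); max(|x|,|y|,|x±y|/√2) = 1.707107 > 1 ⇒ ∉ W
candidate 2: n = (0, -1, 0, 1) → π⊥ ≈ (+1.414214, +0.000000); max(|x|,|y|,|x±y|/√2) = 1.414214 > 1 ⇒ ∉ W
candidate 3: n = (1, 1, 0, -1) → π⊥ ≈ (-0.414214, +0.000000); max(|x|,|y|,|x±y|/√2) = 0.414214 ≤ 1 ⇒ ∈ W

3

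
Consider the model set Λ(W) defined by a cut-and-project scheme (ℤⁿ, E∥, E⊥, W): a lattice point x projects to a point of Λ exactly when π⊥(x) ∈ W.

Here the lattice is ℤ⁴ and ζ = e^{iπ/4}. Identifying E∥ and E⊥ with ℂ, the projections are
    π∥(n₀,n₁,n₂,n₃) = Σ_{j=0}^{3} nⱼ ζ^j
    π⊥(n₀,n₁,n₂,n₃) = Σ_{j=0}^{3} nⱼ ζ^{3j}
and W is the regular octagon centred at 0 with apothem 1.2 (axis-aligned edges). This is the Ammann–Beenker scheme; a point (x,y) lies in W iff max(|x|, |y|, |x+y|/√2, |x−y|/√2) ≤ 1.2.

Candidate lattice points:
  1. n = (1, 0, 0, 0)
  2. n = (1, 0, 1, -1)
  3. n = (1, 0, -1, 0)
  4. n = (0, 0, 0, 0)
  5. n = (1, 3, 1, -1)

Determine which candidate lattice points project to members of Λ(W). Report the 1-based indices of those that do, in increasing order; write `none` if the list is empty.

π⊥(n) = n₀ + n₁ζ³ + n₂ζ⁶ + n₃ζ⁹ where ζ = e^{iπ/4}.
#1 (1, 0, 0, 0): internal (1.0000, 0.0000); octagon support 1.0000 vs apothem 1.2 → ∈ W
#2 (1, 0, 1, -1): internal (0.2929, -1.7071); octagon support 1.7071 vs apothem 1.2 → ∉ W
#3 (1, 0, -1, 0): internal (1.0000, 1.0000); octagon support 1.4142 vs apothem 1.2 → ∉ W
#4 (0, 0, 0, 0): internal (0.0000, 0.0000); octagon support 0.0000 vs apothem 1.2 → ∈ W
#5 (1, 3, 1, -1): internal (-1.8284, 0.4142); octagon support 1.8284 vs apothem 1.2 → ∉ W

1, 4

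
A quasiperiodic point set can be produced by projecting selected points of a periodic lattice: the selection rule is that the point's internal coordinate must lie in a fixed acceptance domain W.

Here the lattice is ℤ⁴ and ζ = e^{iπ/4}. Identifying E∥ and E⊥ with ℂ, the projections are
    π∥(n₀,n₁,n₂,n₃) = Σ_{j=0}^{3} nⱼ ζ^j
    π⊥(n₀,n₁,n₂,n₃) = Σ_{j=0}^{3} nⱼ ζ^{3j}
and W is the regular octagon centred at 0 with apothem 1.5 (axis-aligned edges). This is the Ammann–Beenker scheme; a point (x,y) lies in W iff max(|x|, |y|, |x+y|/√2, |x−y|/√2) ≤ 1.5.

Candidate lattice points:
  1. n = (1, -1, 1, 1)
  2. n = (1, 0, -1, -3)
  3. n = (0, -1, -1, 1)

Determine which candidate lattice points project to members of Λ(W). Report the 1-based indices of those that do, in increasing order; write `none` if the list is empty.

With ζ = e^{iπ/4} the internal vectors are ζ^0,ζ^3,ζ^6,ζ^9.
#1 (1, -1, 1, 1): internal (2.41421, -1.00000); octagon support 2.41421 vs apothem 1.5 → ∉ W
#2 (1, 0, -1, -3): internal (-1.12132, -1.12132); octagon support 1.58579 vs apothem 1.5 → ∉ W
#3 (0, -1, -1, 1): internal (1.41421, 1.00000); octagon support 1.70711 vs apothem 1.5 → ∉ W

none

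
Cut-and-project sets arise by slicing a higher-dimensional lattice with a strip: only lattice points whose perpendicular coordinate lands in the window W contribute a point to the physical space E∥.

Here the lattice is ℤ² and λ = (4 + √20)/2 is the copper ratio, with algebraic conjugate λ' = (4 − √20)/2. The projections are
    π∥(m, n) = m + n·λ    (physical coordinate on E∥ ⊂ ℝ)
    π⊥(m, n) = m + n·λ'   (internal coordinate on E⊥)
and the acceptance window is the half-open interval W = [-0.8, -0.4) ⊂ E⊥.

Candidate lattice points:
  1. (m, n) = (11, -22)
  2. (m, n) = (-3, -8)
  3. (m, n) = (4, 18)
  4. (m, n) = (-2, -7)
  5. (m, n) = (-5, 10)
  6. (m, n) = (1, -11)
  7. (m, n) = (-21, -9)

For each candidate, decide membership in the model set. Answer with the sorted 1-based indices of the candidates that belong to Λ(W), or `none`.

none

Numerically λ ≈ 4.236068 and λ' = −1/λ ≈ -0.236068.
#1 (11,-22): internal coord 11 + (-22)·λ' = +16.193496; +16.193496 ∉ [-0.8, -0.4) → out
#2 (-3,-8): internal coord -3 + (-8)·λ' = -1.111456; -1.111456 ∉ [-0.8, -0.4) → out
#3 (4,18): internal coord 4 + (18)·λ' = -0.249224; -0.249224 ∉ [-0.8, -0.4) → out
#4 (-2,-7): internal coord -2 + (-7)·λ' = -0.347524; -0.347524 ∉ [-0.8, -0.4) → out
#5 (-5,10): internal coord -5 + (10)·λ' = -7.360680; -7.360680 ∉ [-0.8, -0.4) → out
#6 (1,-11): internal coord 1 + (-11)·λ' = +3.596748; +3.596748 ∉ [-0.8, -0.4) → out
#7 (-21,-9): internal coord -21 + (-9)·λ' = -18.875388; -18.875388 ∉ [-0.8, -0.4) → out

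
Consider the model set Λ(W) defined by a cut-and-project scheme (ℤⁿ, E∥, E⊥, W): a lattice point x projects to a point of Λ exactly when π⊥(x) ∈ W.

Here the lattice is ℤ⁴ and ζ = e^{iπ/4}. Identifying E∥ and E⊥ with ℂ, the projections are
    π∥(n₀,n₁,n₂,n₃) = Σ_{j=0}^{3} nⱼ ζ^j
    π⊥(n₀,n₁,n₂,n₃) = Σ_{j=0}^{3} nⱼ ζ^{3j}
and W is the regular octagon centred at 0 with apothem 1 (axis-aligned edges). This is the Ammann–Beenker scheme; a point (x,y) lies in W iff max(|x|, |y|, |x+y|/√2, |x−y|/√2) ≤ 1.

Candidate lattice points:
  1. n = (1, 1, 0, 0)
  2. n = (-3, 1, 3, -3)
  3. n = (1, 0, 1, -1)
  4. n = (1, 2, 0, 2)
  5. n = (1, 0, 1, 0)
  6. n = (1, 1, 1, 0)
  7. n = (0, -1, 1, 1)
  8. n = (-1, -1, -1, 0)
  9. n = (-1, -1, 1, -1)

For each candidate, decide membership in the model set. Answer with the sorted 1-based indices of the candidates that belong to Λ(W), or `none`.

1, 6, 8

π⊥(n) = n₀ + n₁ζ³ + n₂ζ⁶ + n₃ζ⁹ where ζ = e^{iπ/4}.
candidate 1: n = (1, 1, 0, 0) → π⊥ ≈ (+0.29289, +0.70711); max(|x|,|y|,|x±y|/√2) = 0.70711 ≤ 1 ⇒ ∈ W
candidate 2: n = (-3, 1, 3, -3) → π⊥ ≈ (-5.82843, -4.41421); max(|x|,|y|,|x±y|/√2) = 7.24264 > 1 ⇒ ∉ W
candidate 3: n = (1, 0, 1, -1) → π⊥ ≈ (+0.29289, -1.70711); max(|x|,|y|,|x±y|/√2) = 1.70711 > 1 ⇒ ∉ W
candidate 4: n = (1, 2, 0, 2) → π⊥ ≈ (+1.00000, +2.82843); max(|x|,|y|,|x±y|/√2) = 2.82843 > 1 ⇒ ∉ W
candidate 5: n = (1, 0, 1, 0) → π⊥ ≈ (+1.00000, -1.00000); max(|x|,|y|,|x±y|/√2) = 1.41421 > 1 ⇒ ∉ W
candidate 6: n = (1, 1, 1, 0) → π⊥ ≈ (+0.29289, -0.29289); max(|x|,|y|,|x±y|/√2) = 0.41421 ≤ 1 ⇒ ∈ W
candidate 7: n = (0, -1, 1, 1) → π⊥ ≈ (+1.41421, -1.00000); max(|x|,|y|,|x±y|/√2) = 1.70711 > 1 ⇒ ∉ W
candidate 8: n = (-1, -1, -1, 0) → π⊥ ≈ (-0.29289, +0.29289); max(|x|,|y|,|x±y|/√2) = 0.41421 ≤ 1 ⇒ ∈ W
candidate 9: n = (-1, -1, 1, -1) → π⊥ ≈ (-1.00000, -2.41421); max(|x|,|y|,|x±y|/√2) = 2.41421 > 1 ⇒ ∉ W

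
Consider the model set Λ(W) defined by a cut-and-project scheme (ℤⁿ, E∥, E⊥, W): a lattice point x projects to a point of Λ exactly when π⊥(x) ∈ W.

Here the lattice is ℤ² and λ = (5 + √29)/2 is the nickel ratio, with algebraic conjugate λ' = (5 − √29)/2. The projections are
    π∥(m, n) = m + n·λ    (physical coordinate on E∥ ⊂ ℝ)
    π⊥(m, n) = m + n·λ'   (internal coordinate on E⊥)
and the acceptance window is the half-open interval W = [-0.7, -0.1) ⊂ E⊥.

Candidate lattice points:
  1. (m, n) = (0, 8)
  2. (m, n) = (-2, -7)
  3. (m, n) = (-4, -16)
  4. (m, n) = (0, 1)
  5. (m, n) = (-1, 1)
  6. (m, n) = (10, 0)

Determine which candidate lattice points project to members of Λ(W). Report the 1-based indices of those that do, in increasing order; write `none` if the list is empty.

2, 4

λ' = (5−√29)/2 ≈ -0.192582.
#1 (0,8): internal coord 0 + (8)·λ' = -1.540659; -1.540659 ∉ [-0.7, -0.1) → out
#2 (-2,-7): internal coord -2 + (-7)·λ' = -0.651923; -0.651923 ∈ [-0.7, -0.1) → IN Λ
#3 (-4,-16): internal coord -4 + (-16)·λ' = -0.918682; -0.918682 ∉ [-0.7, -0.1) → out
#4 (0,1): internal coord 0 + (1)·λ' = -0.192582; -0.192582 ∈ [-0.7, -0.1) → IN Λ
#5 (-1,1): internal coord -1 + (1)·λ' = -1.192582; -1.192582 ∉ [-0.7, -0.1) → out
#6 (10,0): internal coord 10 + (0)·λ' = +10.000000; +10.000000 ∉ [-0.7, -0.1) → out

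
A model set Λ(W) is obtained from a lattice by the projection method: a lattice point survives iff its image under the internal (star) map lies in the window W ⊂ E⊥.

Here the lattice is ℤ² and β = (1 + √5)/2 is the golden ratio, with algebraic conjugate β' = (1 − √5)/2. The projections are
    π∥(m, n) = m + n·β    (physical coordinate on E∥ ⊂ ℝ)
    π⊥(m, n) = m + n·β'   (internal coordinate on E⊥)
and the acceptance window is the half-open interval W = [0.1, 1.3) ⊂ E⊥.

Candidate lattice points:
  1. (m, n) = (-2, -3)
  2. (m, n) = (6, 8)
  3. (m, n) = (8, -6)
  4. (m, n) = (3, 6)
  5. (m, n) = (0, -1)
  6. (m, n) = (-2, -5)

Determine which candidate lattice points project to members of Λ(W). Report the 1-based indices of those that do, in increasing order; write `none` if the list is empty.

Numerically β ≈ 1.61803 and β' = −1/β ≈ -0.61803.
[1] lift (-2,-3): star map gives -0.14590; window check 0.1 ≤ -0.14590 < 1.3 is false → out
[2] lift (6,8): star map gives 1.05573; window check 0.1 ≤ 1.05573 < 1.3 is true → IN Λ
[3] lift (8,-6): star map gives 11.70820; window check 0.1 ≤ 11.70820 < 1.3 is false → out
[4] lift (3,6): star map gives -0.70820; window check 0.1 ≤ -0.70820 < 1.3 is false → out
[5] lift (0,-1): star map gives 0.61803; window check 0.1 ≤ 0.61803 < 1.3 is true → IN Λ
[6] lift (-2,-5): star map gives 1.09017; window check 0.1 ≤ 1.09017 < 1.3 is true → IN Λ

2, 5, 6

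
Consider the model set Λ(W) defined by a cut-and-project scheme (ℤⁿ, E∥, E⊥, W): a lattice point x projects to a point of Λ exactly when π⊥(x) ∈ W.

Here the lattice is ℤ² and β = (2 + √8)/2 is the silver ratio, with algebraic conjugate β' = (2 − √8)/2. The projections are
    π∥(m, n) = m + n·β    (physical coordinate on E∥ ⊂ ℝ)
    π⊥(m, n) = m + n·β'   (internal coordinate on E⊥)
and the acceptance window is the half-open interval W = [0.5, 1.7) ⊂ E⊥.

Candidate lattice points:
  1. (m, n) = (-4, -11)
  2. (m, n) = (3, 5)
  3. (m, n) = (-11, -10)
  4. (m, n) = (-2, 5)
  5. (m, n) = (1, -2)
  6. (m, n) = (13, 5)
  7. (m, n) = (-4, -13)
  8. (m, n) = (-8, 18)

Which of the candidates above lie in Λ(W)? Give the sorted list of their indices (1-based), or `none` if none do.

1, 2, 7

Numerically β ≈ 2.4142 and β' = −1/β ≈ -0.4142.
[1] lift (-4,-11): star map gives 0.5563; window check 0.5 ≤ 0.5563 < 1.7 is true → IN Λ
[2] lift (3,5): star map gives 0.9289; window check 0.5 ≤ 0.9289 < 1.7 is true → IN Λ
[3] lift (-11,-10): star map gives -6.8579; window check 0.5 ≤ -6.8579 < 1.7 is false → out
[4] lift (-2,5): star map gives -4.0711; window check 0.5 ≤ -4.0711 < 1.7 is false → out
[5] lift (1,-2): star map gives 1.8284; window check 0.5 ≤ 1.8284 < 1.7 is false → out
[6] lift (13,5): star map gives 10.9289; window check 0.5 ≤ 10.9289 < 1.7 is false → out
[7] lift (-4,-13): star map gives 1.3848; window check 0.5 ≤ 1.3848 < 1.7 is true → IN Λ
[8] lift (-8,18): star map gives -15.4558; window check 0.5 ≤ -15.4558 < 1.7 is false → out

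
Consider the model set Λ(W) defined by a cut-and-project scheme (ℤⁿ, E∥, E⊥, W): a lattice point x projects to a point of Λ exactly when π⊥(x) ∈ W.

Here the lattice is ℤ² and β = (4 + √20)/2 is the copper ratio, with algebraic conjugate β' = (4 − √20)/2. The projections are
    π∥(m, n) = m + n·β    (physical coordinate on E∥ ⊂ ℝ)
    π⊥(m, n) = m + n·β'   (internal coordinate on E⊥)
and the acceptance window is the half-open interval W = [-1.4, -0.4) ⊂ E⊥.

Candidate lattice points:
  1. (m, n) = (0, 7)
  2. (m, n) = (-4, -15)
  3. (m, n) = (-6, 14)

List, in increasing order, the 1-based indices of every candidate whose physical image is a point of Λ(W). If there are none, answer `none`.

2

Numerically β ≈ 4.2361 and β' = −1/β ≈ -0.2361.
candidate 1: (m,n)=(0,7) → π∥ = 0+7·β ≈ 29.6525, π⊥ = 0+7·β' ≈ -1.6525 ∉ [-1.4, -0.4) ⇒ out
candidate 2: (m,n)=(-4,-15) → π∥ = -4-15·β ≈ -67.5410, π⊥ = -4-15·β' ≈ -0.4590 ∈ [-1.4, -0.4) ⇒ IN Λ
candidate 3: (m,n)=(-6,14) → π∥ = -6+14·β ≈ 53.3050, π⊥ = -6+14·β' ≈ -9.3050 ∉ [-1.4, -0.4) ⇒ out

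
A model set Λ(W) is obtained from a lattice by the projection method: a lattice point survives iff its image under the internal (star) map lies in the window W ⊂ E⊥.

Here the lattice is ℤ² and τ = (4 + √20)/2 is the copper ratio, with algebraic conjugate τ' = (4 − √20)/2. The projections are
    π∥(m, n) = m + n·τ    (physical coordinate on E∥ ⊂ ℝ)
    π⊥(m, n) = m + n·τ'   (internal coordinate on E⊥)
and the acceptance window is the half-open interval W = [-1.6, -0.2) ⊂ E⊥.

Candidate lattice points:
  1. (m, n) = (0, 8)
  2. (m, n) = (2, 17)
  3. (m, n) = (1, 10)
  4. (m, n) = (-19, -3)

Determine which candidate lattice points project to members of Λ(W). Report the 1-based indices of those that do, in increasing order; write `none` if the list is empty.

τ' = (4−√20)/2 ≈ -0.236068.
[1] lift (0,8): star map gives -1.888544; window check -1.6 ≤ -1.888544 < -0.2 is false → out
[2] lift (2,17): star map gives -2.013156; window check -1.6 ≤ -2.013156 < -0.2 is false → out
[3] lift (1,10): star map gives -1.360680; window check -1.6 ≤ -1.360680 < -0.2 is true → IN Λ
[4] lift (-19,-3): star map gives -18.291796; window check -1.6 ≤ -18.291796 < -0.2 is false → out

3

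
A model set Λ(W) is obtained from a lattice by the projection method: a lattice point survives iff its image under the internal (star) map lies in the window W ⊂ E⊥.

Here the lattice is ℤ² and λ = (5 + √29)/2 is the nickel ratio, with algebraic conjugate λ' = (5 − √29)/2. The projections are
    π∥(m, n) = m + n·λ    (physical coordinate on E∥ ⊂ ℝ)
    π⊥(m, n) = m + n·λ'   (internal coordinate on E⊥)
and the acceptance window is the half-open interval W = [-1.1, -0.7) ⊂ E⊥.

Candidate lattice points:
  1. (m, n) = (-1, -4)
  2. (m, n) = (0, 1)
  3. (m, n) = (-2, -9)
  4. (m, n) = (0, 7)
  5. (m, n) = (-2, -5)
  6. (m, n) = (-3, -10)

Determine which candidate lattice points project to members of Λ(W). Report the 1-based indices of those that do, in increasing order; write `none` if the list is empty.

5, 6

Numerically λ ≈ 5.19258 and λ' = −1/λ ≈ -0.19258.
#1 (-1,-4): internal coord -1 + (-4)·λ' = -0.22967; -0.22967 ∉ [-1.1, -0.7) → out
#2 (0,1): internal coord 0 + (1)·λ' = -0.19258; -0.19258 ∉ [-1.1, -0.7) → out
#3 (-2,-9): internal coord -2 + (-9)·λ' = -0.26676; -0.26676 ∉ [-1.1, -0.7) → out
#4 (0,7): internal coord 0 + (7)·λ' = -1.34808; -1.34808 ∉ [-1.1, -0.7) → out
#5 (-2,-5): internal coord -2 + (-5)·λ' = -1.03709; -1.03709 ∈ [-1.1, -0.7) → IN Λ
#6 (-3,-10): internal coord -3 + (-10)·λ' = -1.07418; -1.07418 ∈ [-1.1, -0.7) → IN Λ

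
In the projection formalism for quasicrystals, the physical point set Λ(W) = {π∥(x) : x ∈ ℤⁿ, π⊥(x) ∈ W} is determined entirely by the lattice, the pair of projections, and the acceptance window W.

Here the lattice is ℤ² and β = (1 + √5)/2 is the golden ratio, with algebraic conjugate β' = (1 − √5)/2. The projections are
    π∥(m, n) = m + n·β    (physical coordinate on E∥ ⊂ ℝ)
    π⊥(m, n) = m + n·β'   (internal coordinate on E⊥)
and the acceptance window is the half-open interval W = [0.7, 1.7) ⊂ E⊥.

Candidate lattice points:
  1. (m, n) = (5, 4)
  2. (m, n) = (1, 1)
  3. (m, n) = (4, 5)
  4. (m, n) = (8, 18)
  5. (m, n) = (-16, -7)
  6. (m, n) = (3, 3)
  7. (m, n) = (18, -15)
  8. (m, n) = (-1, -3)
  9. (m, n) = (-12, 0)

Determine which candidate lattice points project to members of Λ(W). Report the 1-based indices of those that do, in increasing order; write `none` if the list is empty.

3, 6, 8

Compute β' = (1−√5)/2 = -0.618034, so π⊥(m,n) = m -0.618034·n.
candidate 1: (m,n)=(5,4) → π∥ = 5+4·β ≈ 11.472136, π⊥ = 5+4·β' ≈ 2.527864 ∉ [0.7, 1.7) ⇒ out
candidate 2: (m,n)=(1,1) → π∥ = 1+1·β ≈ 2.618034, π⊥ = 1+1·β' ≈ 0.381966 ∉ [0.7, 1.7) ⇒ out
candidate 3: (m,n)=(4,5) → π∥ = 4+5·β ≈ 12.090170, π⊥ = 4+5·β' ≈ 0.909830 ∈ [0.7, 1.7) ⇒ IN Λ
candidate 4: (m,n)=(8,18) → π∥ = 8+18·β ≈ 37.124612, π⊥ = 8+18·β' ≈ -3.124612 ∉ [0.7, 1.7) ⇒ out
candidate 5: (m,n)=(-16,-7) → π∥ = -16-7·β ≈ -27.326238, π⊥ = -16-7·β' ≈ -11.673762 ∉ [0.7, 1.7) ⇒ out
candidate 6: (m,n)=(3,3) → π∥ = 3+3·β ≈ 7.854102, π⊥ = 3+3·β' ≈ 1.145898 ∈ [0.7, 1.7) ⇒ IN Λ
candidate 7: (m,n)=(18,-15) → π∥ = 18-15·β ≈ -6.270510, π⊥ = 18-15·β' ≈ 27.270510 ∉ [0.7, 1.7) ⇒ out
candidate 8: (m,n)=(-1,-3) → π∥ = -1-3·β ≈ -5.854102, π⊥ = -1-3·β' ≈ 0.854102 ∈ [0.7, 1.7) ⇒ IN Λ
candidate 9: (m,n)=(-12,0) → π∥ = -12+0·β ≈ -12.000000, π⊥ = -12+0·β' ≈ -12.000000 ∉ [0.7, 1.7) ⇒ out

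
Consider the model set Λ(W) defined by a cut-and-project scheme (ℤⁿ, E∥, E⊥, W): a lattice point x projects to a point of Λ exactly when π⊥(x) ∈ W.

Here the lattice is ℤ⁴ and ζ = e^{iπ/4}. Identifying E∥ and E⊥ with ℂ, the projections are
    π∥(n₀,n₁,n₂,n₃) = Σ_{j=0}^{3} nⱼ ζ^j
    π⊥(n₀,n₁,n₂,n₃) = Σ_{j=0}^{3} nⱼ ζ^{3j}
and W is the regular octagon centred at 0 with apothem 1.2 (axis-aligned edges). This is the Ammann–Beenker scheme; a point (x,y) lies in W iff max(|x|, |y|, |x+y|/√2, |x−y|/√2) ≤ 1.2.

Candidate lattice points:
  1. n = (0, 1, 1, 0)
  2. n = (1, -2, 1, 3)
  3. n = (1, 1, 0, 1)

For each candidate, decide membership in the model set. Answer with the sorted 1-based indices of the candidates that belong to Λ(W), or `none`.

Internal map: ζ^{3j} for j=0..3 gives (1,0), (−√2/2,√2/2), (0,−1), (√2/2,√2/2).
candidate 1: n = (0, 1, 1, 0) → π⊥ ≈ (-0.707107, -0.292893); max(|x|,|y|,|x±y|/√2) = 0.707107 ≤ 1.2 ⇒ ∈ W
candidate 2: n = (1, -2, 1, 3) → π⊥ ≈ (+4.535534, -0.292893); max(|x|,|y|,|x±y|/√2) = 4.535534 > 1.2 ⇒ ∉ W
candidate 3: n = (1, 1, 0, 1) → π⊥ ≈ (+1.000000, +1.414214); max(|x|,|y|,|x±y|/√2) = 1.707107 > 1.2 ⇒ ∉ W

1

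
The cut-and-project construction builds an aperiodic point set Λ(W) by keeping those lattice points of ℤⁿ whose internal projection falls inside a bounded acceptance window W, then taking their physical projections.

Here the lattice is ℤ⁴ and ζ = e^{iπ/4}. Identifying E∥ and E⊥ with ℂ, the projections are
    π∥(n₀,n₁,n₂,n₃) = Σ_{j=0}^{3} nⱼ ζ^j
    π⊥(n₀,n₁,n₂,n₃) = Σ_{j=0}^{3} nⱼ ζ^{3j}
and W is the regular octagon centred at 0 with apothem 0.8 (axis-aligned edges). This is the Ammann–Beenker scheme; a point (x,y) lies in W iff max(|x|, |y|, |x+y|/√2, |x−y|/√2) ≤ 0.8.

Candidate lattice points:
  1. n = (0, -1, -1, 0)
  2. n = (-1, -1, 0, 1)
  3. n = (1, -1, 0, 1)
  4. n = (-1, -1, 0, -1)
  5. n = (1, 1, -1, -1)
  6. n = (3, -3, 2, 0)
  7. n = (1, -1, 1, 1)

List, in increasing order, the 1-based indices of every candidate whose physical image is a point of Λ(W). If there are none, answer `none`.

1, 2

π⊥(n) = n₀ + n₁ζ³ + n₂ζ⁶ + n₃ζ⁹ where ζ = e^{iπ/4}.
#1 (0, -1, -1, 0): internal (0.7071, 0.2929); octagon support 0.7071 vs apothem 0.8 → ∈ W
#2 (-1, -1, 0, 1): internal (0.4142, 0.0000); octagon support 0.4142 vs apothem 0.8 → ∈ W
#3 (1, -1, 0, 1): internal (2.4142, 0.0000); octagon support 2.4142 vs apothem 0.8 → ∉ W
#4 (-1, -1, 0, -1): internal (-1.0000, -1.4142); octagon support 1.7071 vs apothem 0.8 → ∉ W
#5 (1, 1, -1, -1): internal (-0.4142, 1.0000); octagon support 1.0000 vs apothem 0.8 → ∉ W
#6 (3, -3, 2, 0): internal (5.1213, -4.1213); octagon support 6.5355 vs apothem 0.8 → ∉ W
#7 (1, -1, 1, 1): internal (2.4142, -1.0000); octagon support 2.4142 vs apothem 0.8 → ∉ W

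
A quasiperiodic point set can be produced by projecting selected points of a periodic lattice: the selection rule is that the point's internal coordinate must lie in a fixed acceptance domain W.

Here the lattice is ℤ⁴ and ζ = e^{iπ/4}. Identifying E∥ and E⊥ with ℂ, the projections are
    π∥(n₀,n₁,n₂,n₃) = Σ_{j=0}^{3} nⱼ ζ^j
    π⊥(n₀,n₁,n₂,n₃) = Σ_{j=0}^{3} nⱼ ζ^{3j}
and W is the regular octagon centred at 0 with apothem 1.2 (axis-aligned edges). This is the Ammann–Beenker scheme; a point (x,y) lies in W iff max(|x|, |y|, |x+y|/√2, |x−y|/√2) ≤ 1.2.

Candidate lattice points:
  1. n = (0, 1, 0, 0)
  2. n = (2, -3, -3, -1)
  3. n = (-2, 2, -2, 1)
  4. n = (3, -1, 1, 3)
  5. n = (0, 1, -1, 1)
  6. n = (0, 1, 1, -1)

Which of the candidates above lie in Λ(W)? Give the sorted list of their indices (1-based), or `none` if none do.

With ζ = e^{iπ/4} the internal vectors are ζ^0,ζ^3,ζ^6,ζ^9.
candidate 1: n = (0, 1, 0, 0) → π⊥ ≈ (-0.7071, +0.7071); max(|x|,|y|,|x±y|/√2) = 1.0000 ≤ 1.2 ⇒ ∈ W
candidate 2: n = (2, -3, -3, -1) → π⊥ ≈ (+3.4142, +0.1716); max(|x|,|y|,|x±y|/√2) = 3.4142 > 1.2 ⇒ ∉ W
candidate 3: n = (-2, 2, -2, 1) → π⊥ ≈ (-2.7071, +4.1213); max(|x|,|y|,|x±y|/√2) = 4.8284 > 1.2 ⇒ ∉ W
candidate 4: n = (3, -1, 1, 3) → π⊥ ≈ (+5.8284, +0.4142); max(|x|,|y|,|x±y|/√2) = 5.8284 > 1.2 ⇒ ∉ W
candidate 5: n = (0, 1, -1, 1) → π⊥ ≈ (+0.0000, +2.4142); max(|x|,|y|,|x±y|/√2) = 2.4142 > 1.2 ⇒ ∉ W
candidate 6: n = (0, 1, 1, -1) → π⊥ ≈ (-1.4142, -1.0000); max(|x|,|y|,|x±y|/√2) = 1.7071 > 1.2 ⇒ ∉ W

1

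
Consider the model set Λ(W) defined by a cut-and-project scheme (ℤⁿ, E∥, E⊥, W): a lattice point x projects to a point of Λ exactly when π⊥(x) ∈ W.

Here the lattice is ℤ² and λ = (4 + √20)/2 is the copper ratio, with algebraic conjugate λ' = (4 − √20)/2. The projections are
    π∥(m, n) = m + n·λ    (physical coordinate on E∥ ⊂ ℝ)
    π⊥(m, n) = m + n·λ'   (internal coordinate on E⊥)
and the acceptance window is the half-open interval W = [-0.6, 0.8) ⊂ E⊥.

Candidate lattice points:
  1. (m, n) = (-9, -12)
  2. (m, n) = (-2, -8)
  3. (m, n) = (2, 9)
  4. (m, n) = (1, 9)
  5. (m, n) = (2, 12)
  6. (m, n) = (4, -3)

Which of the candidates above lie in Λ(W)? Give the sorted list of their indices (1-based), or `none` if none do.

2, 3

Numerically λ ≈ 4.2361 and λ' = −1/λ ≈ -0.2361.
candidate 1: (m,n)=(-9,-12) → π∥ = -9-12·λ ≈ -59.8328, π⊥ = -9-12·λ' ≈ -6.1672 ∉ [-0.6, 0.8) ⇒ out
candidate 2: (m,n)=(-2,-8) → π∥ = -2-8·λ ≈ -35.8885, π⊥ = -2-8·λ' ≈ -0.1115 ∈ [-0.6, 0.8) ⇒ IN Λ
candidate 3: (m,n)=(2,9) → π∥ = 2+9·λ ≈ 40.1246, π⊥ = 2+9·λ' ≈ -0.1246 ∈ [-0.6, 0.8) ⇒ IN Λ
candidate 4: (m,n)=(1,9) → π∥ = 1+9·λ ≈ 39.1246, π⊥ = 1+9·λ' ≈ -1.1246 ∉ [-0.6, 0.8) ⇒ out
candidate 5: (m,n)=(2,12) → π∥ = 2+12·λ ≈ 52.8328, π⊥ = 2+12·λ' ≈ -0.8328 ∉ [-0.6, 0.8) ⇒ out
candidate 6: (m,n)=(4,-3) → π∥ = 4-3·λ ≈ -8.7082, π⊥ = 4-3·λ' ≈ 4.7082 ∉ [-0.6, 0.8) ⇒ out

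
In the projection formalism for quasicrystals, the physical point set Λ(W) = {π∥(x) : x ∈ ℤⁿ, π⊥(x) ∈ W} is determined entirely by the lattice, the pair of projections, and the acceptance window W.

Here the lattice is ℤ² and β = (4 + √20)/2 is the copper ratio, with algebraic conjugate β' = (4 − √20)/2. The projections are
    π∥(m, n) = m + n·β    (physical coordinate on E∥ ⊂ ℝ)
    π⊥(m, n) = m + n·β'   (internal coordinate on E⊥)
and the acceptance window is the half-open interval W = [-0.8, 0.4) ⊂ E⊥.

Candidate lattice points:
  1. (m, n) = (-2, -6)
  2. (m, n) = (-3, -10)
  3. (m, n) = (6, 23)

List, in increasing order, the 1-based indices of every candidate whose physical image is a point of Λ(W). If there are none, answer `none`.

β' = (4−√20)/2 ≈ -0.2361.
[1] lift (-2,-6): star map gives -0.5836; window check -0.8 ≤ -0.5836 < 0.4 is true → IN Λ
[2] lift (-3,-10): star map gives -0.6393; window check -0.8 ≤ -0.6393 < 0.4 is true → IN Λ
[3] lift (6,23): star map gives 0.5704; window check -0.8 ≤ 0.5704 < 0.4 is false → out

1, 2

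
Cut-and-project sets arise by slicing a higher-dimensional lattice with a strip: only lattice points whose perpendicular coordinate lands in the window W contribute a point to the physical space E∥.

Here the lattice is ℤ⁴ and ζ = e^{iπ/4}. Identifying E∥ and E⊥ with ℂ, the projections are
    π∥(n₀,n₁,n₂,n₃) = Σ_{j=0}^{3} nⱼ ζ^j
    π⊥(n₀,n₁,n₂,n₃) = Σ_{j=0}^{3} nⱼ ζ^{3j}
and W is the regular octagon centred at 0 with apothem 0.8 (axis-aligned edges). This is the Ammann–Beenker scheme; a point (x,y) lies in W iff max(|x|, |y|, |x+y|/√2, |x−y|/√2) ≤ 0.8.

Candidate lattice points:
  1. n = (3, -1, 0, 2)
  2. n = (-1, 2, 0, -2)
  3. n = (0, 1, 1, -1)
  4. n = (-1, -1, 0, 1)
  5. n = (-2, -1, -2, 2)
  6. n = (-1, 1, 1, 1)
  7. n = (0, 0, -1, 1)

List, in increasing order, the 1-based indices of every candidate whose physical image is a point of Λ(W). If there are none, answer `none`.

With ζ = e^{iπ/4} the internal vectors are ζ^0,ζ^3,ζ^6,ζ^9.
#1 (3, -1, 0, 2): internal (5.121320, 0.707107); octagon support 5.121320 vs apothem 0.8 → ∉ W
#2 (-1, 2, 0, -2): internal (-3.828427, 0.000000); octagon support 3.828427 vs apothem 0.8 → ∉ W
#3 (0, 1, 1, -1): internal (-1.414214, -1.000000); octagon support 1.707107 vs apothem 0.8 → ∉ W
#4 (-1, -1, 0, 1): internal (0.414214, 0.000000); octagon support 0.414214 vs apothem 0.8 → ∈ W
#5 (-2, -1, -2, 2): internal (0.121320, 2.707107); octagon support 2.707107 vs apothem 0.8 → ∉ W
#6 (-1, 1, 1, 1): internal (-1.000000, 0.414214); octagon support 1.000000 vs apothem 0.8 → ∉ W
#7 (0, 0, -1, 1): internal (0.707107, 1.707107); octagon support 1.707107 vs apothem 0.8 → ∉ W

4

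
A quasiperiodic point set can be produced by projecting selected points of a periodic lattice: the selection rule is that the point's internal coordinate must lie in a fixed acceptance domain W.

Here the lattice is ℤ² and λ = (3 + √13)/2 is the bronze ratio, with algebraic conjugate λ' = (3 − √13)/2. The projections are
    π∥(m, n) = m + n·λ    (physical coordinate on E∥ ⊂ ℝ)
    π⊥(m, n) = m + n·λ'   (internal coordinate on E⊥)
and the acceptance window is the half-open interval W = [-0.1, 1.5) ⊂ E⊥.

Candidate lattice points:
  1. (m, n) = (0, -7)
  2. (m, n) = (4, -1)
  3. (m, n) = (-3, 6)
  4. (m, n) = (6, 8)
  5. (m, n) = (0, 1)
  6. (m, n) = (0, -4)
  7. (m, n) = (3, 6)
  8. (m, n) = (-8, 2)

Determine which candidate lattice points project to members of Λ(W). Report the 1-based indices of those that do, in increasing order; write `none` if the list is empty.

Compute λ' = (3−√13)/2 = -0.302776, so π⊥(m,n) = m -0.302776·n.
candidate 1: (m,n)=(0,-7) → π∥ = 0-7·λ ≈ -23.119429, π⊥ = 0-7·λ' ≈ 2.119429 ∉ [-0.1, 1.5) ⇒ out
candidate 2: (m,n)=(4,-1) → π∥ = 4-1·λ ≈ 0.697224, π⊥ = 4-1·λ' ≈ 4.302776 ∉ [-0.1, 1.5) ⇒ out
candidate 3: (m,n)=(-3,6) → π∥ = -3+6·λ ≈ 16.816654, π⊥ = -3+6·λ' ≈ -4.816654 ∉ [-0.1, 1.5) ⇒ out
candidate 4: (m,n)=(6,8) → π∥ = 6+8·λ ≈ 32.422205, π⊥ = 6+8·λ' ≈ 3.577795 ∉ [-0.1, 1.5) ⇒ out
candidate 5: (m,n)=(0,1) → π∥ = 0+1·λ ≈ 3.302776, π⊥ = 0+1·λ' ≈ -0.302776 ∉ [-0.1, 1.5) ⇒ out
candidate 6: (m,n)=(0,-4) → π∥ = 0-4·λ ≈ -13.211103, π⊥ = 0-4·λ' ≈ 1.211103 ∈ [-0.1, 1.5) ⇒ IN Λ
candidate 7: (m,n)=(3,6) → π∥ = 3+6·λ ≈ 22.816654, π⊥ = 3+6·λ' ≈ 1.183346 ∈ [-0.1, 1.5) ⇒ IN Λ
candidate 8: (m,n)=(-8,2) → π∥ = -8+2·λ ≈ -1.394449, π⊥ = -8+2·λ' ≈ -8.605551 ∉ [-0.1, 1.5) ⇒ out

6, 7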